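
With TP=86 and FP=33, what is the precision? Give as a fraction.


Precision = TP / (TP + FP) = 86 / 119 = 86/119.

86/119


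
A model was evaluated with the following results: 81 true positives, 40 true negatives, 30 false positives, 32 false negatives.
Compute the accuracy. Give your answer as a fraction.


Accuracy = (TP + TN) / (TP + TN + FP + FN) = (81 + 40) / 183 = 121/183.

121/183


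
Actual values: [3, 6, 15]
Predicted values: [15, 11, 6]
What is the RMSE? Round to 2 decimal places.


MSE = 83.3333. RMSE = sqrt(83.3333) = 9.13.

9.13


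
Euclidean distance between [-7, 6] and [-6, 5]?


d = sqrt(sum of squared differences). (-7--6)^2=1, (6-5)^2=1. Sum = 2.

sqrt(2)


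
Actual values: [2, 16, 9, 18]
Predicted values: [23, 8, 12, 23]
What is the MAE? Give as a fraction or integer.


MAE = (1/4) * (|2-23|=21 + |16-8|=8 + |9-12|=3 + |18-23|=5). Sum = 37. MAE = 37/4.

37/4


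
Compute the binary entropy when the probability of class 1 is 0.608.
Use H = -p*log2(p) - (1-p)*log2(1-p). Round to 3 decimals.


H = -0.608*log2(0.608) - 0.392*log2(0.392) = 0.966.

0.966


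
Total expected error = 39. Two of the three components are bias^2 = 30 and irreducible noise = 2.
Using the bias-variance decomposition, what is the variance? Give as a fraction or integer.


Total error = bias^2 + variance + irreducible noise. So variance = 39 - 30 - 2 = 7.

7


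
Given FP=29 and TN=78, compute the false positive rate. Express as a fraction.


FPR = FP / (FP + TN) = 29 / 107 = 29/107.

29/107


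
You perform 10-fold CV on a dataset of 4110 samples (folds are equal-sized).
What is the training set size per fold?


Each validation fold has 4110/10 = 411 samples. Training set = 4110 - 411 = 3699.

3699


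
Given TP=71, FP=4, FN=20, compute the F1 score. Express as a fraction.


Precision = 71/75 = 71/75. Recall = 71/91 = 71/91. F1 = 2*P*R/(P+R) = 71/83.

71/83


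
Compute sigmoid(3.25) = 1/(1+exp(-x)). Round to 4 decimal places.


sigma(3.25) = 1/(1+e^(-3.25)) = 1/(1+0.038774) = 1/1.038774 = 0.9627.

0.9627


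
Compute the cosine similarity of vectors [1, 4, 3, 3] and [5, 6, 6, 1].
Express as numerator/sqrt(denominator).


dot = 50. |a|^2 = 35, |b|^2 = 98. cos = 50/sqrt(3430).

50/sqrt(3430)


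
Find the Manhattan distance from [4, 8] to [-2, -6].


d = sum of absolute differences: |4--2|=6 + |8--6|=14 = 20.

20


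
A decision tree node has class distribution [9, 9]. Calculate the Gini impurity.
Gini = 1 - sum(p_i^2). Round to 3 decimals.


Total = 18. Proportions: 9/18, 9/18. sum(p_i^2) = 0.5000. Gini = 1 - 0.5000 = 0.5000, which rounds to 0.500.

0.500


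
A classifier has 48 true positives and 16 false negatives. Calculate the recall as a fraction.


Recall = TP / (TP + FN) = 48 / 64 = 3/4.

3/4


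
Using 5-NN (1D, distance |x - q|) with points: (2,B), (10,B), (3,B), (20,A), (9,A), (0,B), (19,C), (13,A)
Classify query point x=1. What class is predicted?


Distances: |2-1|=1, |10-1|=9, |3-1|=2, |20-1|=19, |9-1|=8, |0-1|=1, |19-1|=18, |13-1|=12. 5 nearest: (2,B), (0,B), (3,B), (9,A), (10,B). Counts: {'B': 4, 'A': 1}. Majority class: B.

B


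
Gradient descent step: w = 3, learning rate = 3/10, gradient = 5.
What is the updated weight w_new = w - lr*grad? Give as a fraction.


w_new = 3 - 3/10 * 5 = 3 - 3/2 = 3/2.

3/2


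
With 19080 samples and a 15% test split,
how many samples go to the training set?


Test set = 19080 * 15% = 2862. Training set = 19080 - 2862 = 16218.

16218


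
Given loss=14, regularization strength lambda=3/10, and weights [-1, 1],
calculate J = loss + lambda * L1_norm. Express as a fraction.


L1 norm = sum(|w|) = 2. J = 14 + 3/10 * 2 = 73/5.

73/5


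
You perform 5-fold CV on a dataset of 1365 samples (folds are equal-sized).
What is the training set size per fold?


Each validation fold has 1365/5 = 273 samples. Training set = 1365 - 273 = 1092.

1092


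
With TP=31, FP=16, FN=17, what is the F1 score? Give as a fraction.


Precision = 31/47 = 31/47. Recall = 31/48 = 31/48. F1 = 2*P*R/(P+R) = 62/95.

62/95


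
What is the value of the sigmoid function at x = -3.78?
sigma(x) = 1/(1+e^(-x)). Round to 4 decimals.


sigma(-3.78) = 1/(1+e^(3.78)) = 1/(1+43.816042) = 1/44.816042 = 0.0223.

0.0223


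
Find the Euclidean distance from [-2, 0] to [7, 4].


d = sqrt(sum of squared differences). (-2-7)^2=81, (0-4)^2=16. Sum = 97.

sqrt(97)


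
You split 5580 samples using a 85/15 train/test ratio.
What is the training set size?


Test set = 5580 * 15% = 837. Training set = 5580 - 837 = 4743.

4743


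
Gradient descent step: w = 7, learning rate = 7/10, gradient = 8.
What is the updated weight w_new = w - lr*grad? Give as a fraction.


w_new = 7 - 7/10 * 8 = 7 - 28/5 = 7/5.

7/5


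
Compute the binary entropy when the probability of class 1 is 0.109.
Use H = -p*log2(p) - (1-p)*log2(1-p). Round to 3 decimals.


H = -0.109*log2(0.109) - 0.891*log2(0.891) = 0.497.

0.497


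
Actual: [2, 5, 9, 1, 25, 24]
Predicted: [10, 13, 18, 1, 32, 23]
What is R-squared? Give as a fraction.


Mean(y) = 11. SS_res = 259. SS_tot = 586. R^2 = 1 - 259/(586) = 327/586.

327/586


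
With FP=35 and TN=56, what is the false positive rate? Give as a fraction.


FPR = FP / (FP + TN) = 35 / 91 = 5/13.

5/13


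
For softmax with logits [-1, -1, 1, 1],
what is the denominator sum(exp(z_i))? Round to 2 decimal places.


Denom = e^-1=0.3679 + e^-1=0.3679 + e^1=2.7183 + e^1=2.7183. Sum = 6.1724, which rounds to 6.17.

6.17


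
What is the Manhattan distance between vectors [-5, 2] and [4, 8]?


d = sum of absolute differences: |-5-4|=9 + |2-8|=6 = 15.

15


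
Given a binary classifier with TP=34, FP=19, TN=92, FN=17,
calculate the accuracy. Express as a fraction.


Accuracy = (TP + TN) / (TP + TN + FP + FN) = (34 + 92) / 162 = 7/9.

7/9


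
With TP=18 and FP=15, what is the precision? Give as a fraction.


Precision = TP / (TP + FP) = 18 / 33 = 6/11.

6/11


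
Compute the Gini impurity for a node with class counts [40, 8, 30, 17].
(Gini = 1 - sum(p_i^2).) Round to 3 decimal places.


Total = 95. Proportions: 40/95, 8/95, 30/95, 17/95. sum(p_i^2) = 0.3161. Gini = 1 - 0.3161 = 0.6839, which rounds to 0.684.

0.684


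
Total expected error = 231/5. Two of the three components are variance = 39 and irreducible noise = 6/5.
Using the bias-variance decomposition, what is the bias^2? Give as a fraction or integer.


Total error = bias^2 + variance + irreducible noise. So bias^2 = 231/5 - 39 - 6/5 = 6.

6


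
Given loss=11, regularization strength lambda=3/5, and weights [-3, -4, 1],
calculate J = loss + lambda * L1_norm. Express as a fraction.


L1 norm = sum(|w|) = 8. J = 11 + 3/5 * 8 = 79/5.

79/5


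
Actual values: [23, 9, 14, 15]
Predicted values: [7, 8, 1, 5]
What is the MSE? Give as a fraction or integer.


MSE = (1/4) * ((23-7)^2=256 + (9-8)^2=1 + (14-1)^2=169 + (15-5)^2=100). Sum = 526. MSE = 263/2.

263/2


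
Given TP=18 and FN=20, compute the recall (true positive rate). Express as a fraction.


Recall = TP / (TP + FN) = 18 / 38 = 9/19.

9/19


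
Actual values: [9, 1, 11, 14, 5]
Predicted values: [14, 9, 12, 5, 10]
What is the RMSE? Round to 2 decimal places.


MSE = 39.2000. RMSE = sqrt(39.2000) = 6.26.

6.26


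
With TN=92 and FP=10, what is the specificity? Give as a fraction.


Specificity = TN / (TN + FP) = 92 / 102 = 46/51.

46/51


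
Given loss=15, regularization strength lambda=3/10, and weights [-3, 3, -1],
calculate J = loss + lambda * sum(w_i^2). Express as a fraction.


L2 sq norm = sum(w^2) = 19. J = 15 + 3/10 * 19 = 207/10.

207/10


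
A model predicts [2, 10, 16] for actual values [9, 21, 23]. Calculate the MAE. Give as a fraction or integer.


MAE = (1/3) * (|9-2|=7 + |21-10|=11 + |23-16|=7). Sum = 25. MAE = 25/3.

25/3


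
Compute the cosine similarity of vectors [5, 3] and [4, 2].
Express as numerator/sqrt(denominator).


dot = 26. |a|^2 = 34, |b|^2 = 20. cos = 26/sqrt(680).

26/sqrt(680)


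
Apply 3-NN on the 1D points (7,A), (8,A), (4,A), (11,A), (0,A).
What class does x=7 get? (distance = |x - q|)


Distances: |7-7|=0, |8-7|=1, |4-7|=3, |11-7|=4, |0-7|=7. 3 nearest: (7,A), (8,A), (4,A). Counts: {'A': 3}. Majority class: A.

A


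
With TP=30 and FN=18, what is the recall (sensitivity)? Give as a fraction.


Recall = TP / (TP + FN) = 30 / 48 = 5/8.

5/8


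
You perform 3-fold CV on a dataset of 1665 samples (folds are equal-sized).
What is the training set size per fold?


Each validation fold has 1665/3 = 555 samples. Training set = 1665 - 555 = 1110.

1110


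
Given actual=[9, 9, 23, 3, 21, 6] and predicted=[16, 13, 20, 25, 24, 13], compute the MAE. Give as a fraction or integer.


MAE = (1/6) * (|9-16|=7 + |9-13|=4 + |23-20|=3 + |3-25|=22 + |21-24|=3 + |6-13|=7). Sum = 46. MAE = 23/3.

23/3


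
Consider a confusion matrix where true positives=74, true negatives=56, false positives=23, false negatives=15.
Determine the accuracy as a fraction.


Accuracy = (TP + TN) / (TP + TN + FP + FN) = (74 + 56) / 168 = 65/84.

65/84


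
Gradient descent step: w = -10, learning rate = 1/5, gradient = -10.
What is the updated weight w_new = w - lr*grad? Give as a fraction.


w_new = -10 - 1/5 * -10 = -10 - -2 = -8.

-8


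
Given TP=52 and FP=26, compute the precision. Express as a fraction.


Precision = TP / (TP + FP) = 52 / 78 = 2/3.

2/3


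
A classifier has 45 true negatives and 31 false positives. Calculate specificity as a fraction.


Specificity = TN / (TN + FP) = 45 / 76 = 45/76.

45/76


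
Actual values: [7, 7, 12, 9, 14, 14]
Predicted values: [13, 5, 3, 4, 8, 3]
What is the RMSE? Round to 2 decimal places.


MSE = 50.5000. RMSE = sqrt(50.5000) = 7.11.

7.11


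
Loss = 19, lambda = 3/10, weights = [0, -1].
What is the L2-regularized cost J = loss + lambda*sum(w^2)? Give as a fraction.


L2 sq norm = sum(w^2) = 1. J = 19 + 3/10 * 1 = 193/10.

193/10


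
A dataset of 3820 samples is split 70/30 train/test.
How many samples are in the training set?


Test set = 3820 * 30% = 1146. Training set = 3820 - 1146 = 2674.

2674


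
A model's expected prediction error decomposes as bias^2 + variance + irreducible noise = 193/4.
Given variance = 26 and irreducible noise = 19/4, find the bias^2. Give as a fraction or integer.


Total error = bias^2 + variance + irreducible noise. So bias^2 = 193/4 - 26 - 19/4 = 35/2.

35/2


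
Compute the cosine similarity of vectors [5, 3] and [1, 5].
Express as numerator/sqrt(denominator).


dot = 20. |a|^2 = 34, |b|^2 = 26. cos = 20/sqrt(884).

20/sqrt(884)


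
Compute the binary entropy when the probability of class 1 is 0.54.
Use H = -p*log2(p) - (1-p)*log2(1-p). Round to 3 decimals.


H = -0.54*log2(0.54) - 0.46*log2(0.46) = 0.995.

0.995


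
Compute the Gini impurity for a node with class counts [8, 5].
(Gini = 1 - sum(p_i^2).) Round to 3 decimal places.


Total = 13. Proportions: 8/13, 5/13. sum(p_i^2) = 0.5266. Gini = 1 - 0.5266 = 0.4734, which rounds to 0.473.

0.473


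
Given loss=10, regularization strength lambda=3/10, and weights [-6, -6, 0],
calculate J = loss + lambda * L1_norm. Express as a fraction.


L1 norm = sum(|w|) = 12. J = 10 + 3/10 * 12 = 68/5.

68/5


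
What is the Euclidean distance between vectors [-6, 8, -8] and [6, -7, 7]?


d = sqrt(sum of squared differences). (-6-6)^2=144, (8--7)^2=225, (-8-7)^2=225. Sum = 594.

sqrt(594)


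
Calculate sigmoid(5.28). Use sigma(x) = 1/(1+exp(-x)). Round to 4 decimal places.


sigma(5.28) = 1/(1+e^(-5.28)) = 1/(1+0.005092) = 1/1.005092 = 0.9949.

0.9949


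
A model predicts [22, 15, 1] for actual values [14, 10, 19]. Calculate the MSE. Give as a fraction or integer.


MSE = (1/3) * ((14-22)^2=64 + (10-15)^2=25 + (19-1)^2=324). Sum = 413. MSE = 413/3.

413/3


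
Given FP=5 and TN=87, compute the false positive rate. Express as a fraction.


FPR = FP / (FP + TN) = 5 / 92 = 5/92.

5/92


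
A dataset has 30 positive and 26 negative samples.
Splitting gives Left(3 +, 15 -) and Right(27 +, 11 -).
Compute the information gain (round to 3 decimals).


H(parent) = 0.9963. H(left) = 0.6500, H(right) = 0.8680. Weighted = (18/56)*0.6500 + (38/56)*0.8680 = 0.7979. IG = 0.9963 - 0.7979 = 0.1984, which rounds to 0.198.

0.198


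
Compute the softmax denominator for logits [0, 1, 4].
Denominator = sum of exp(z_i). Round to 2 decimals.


Denom = e^0=1.0000 + e^1=2.7183 + e^4=54.5982. Sum = 58.3165, which rounds to 58.32.

58.32


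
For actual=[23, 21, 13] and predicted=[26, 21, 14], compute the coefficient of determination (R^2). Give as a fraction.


Mean(y) = 19. SS_res = 10. SS_tot = 56. R^2 = 1 - 10/(56) = 23/28.

23/28


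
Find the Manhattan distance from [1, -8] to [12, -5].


d = sum of absolute differences: |1-12|=11 + |-8--5|=3 = 14.

14


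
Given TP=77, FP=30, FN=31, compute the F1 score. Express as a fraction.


Precision = 77/107 = 77/107. Recall = 77/108 = 77/108. F1 = 2*P*R/(P+R) = 154/215.

154/215


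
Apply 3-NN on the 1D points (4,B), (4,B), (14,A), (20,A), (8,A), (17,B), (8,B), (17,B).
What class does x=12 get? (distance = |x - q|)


Distances: |4-12|=8, |4-12|=8, |14-12|=2, |20-12|=8, |8-12|=4, |17-12|=5, |8-12|=4, |17-12|=5. 3 nearest: (14,A), (8,A), (8,B). Counts: {'A': 2, 'B': 1}. Majority class: A.

A


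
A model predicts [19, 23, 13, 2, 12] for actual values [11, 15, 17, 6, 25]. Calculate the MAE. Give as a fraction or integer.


MAE = (1/5) * (|11-19|=8 + |15-23|=8 + |17-13|=4 + |6-2|=4 + |25-12|=13). Sum = 37. MAE = 37/5.

37/5


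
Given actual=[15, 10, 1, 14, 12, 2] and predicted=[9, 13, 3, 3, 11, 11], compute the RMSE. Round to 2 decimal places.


MSE = 42.0000. RMSE = sqrt(42.0000) = 6.48.

6.48


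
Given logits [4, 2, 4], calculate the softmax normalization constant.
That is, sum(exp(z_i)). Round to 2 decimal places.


Denom = e^4=54.5982 + e^2=7.3891 + e^4=54.5982. Sum = 116.5855, which rounds to 116.59.

116.59


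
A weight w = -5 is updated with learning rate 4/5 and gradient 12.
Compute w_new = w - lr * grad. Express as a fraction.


w_new = -5 - 4/5 * 12 = -5 - 48/5 = -73/5.

-73/5


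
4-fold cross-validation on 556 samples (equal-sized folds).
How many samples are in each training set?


Each validation fold has 556/4 = 139 samples. Training set = 556 - 139 = 417.

417


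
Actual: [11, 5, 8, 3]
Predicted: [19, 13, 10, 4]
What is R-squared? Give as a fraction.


Mean(y) = 27/4. SS_res = 133. SS_tot = 147/4. R^2 = 1 - 133/(147/4) = -55/21.

-55/21


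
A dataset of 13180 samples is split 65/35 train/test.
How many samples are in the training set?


Test set = 13180 * 35% = 4613. Training set = 13180 - 4613 = 8567.

8567


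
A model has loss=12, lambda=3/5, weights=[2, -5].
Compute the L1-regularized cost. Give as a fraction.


L1 norm = sum(|w|) = 7. J = 12 + 3/5 * 7 = 81/5.

81/5


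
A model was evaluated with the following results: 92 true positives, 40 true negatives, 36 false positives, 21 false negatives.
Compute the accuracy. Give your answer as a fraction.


Accuracy = (TP + TN) / (TP + TN + FP + FN) = (92 + 40) / 189 = 44/63.

44/63


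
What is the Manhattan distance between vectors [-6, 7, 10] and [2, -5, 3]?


d = sum of absolute differences: |-6-2|=8 + |7--5|=12 + |10-3|=7 = 27.

27


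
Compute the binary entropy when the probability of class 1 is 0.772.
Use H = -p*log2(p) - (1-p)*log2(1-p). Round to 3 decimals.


H = -0.772*log2(0.772) - 0.228*log2(0.228) = 0.775.

0.775


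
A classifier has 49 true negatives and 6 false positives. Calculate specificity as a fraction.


Specificity = TN / (TN + FP) = 49 / 55 = 49/55.

49/55


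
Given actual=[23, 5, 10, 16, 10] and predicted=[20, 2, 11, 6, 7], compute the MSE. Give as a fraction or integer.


MSE = (1/5) * ((23-20)^2=9 + (5-2)^2=9 + (10-11)^2=1 + (16-6)^2=100 + (10-7)^2=9). Sum = 128. MSE = 128/5.

128/5


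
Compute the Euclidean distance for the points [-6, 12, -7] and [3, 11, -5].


d = sqrt(sum of squared differences). (-6-3)^2=81, (12-11)^2=1, (-7--5)^2=4. Sum = 86.

sqrt(86)


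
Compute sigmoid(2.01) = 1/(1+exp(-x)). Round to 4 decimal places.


sigma(2.01) = 1/(1+e^(-2.01)) = 1/(1+0.133989) = 1/1.133989 = 0.8818.

0.8818


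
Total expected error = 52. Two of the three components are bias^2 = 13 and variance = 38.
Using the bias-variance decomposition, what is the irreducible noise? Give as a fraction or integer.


Total error = bias^2 + variance + irreducible noise. So irreducible noise = 52 - 13 - 38 = 1.

1


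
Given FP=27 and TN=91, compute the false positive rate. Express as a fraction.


FPR = FP / (FP + TN) = 27 / 118 = 27/118.

27/118


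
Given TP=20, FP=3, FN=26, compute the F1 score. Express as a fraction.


Precision = 20/23 = 20/23. Recall = 20/46 = 10/23. F1 = 2*P*R/(P+R) = 40/69.

40/69


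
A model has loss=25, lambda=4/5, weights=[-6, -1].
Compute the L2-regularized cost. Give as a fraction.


L2 sq norm = sum(w^2) = 37. J = 25 + 4/5 * 37 = 273/5.

273/5


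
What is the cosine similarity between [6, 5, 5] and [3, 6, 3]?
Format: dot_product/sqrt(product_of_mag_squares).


dot = 63. |a|^2 = 86, |b|^2 = 54. cos = 63/sqrt(4644).

63/sqrt(4644)


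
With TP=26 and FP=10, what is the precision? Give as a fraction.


Precision = TP / (TP + FP) = 26 / 36 = 13/18.

13/18


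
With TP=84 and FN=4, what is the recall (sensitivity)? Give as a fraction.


Recall = TP / (TP + FN) = 84 / 88 = 21/22.

21/22


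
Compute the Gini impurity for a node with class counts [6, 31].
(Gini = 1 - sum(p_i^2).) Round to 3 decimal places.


Total = 37. Proportions: 6/37, 31/37. sum(p_i^2) = 0.7283. Gini = 1 - 0.7283 = 0.2717, which rounds to 0.272.

0.272


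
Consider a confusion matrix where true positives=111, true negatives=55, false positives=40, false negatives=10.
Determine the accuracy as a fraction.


Accuracy = (TP + TN) / (TP + TN + FP + FN) = (111 + 55) / 216 = 83/108.

83/108


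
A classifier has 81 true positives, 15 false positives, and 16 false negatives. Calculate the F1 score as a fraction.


Precision = 81/96 = 27/32. Recall = 81/97 = 81/97. F1 = 2*P*R/(P+R) = 162/193.

162/193


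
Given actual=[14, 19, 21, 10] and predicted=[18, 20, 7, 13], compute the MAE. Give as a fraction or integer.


MAE = (1/4) * (|14-18|=4 + |19-20|=1 + |21-7|=14 + |10-13|=3). Sum = 22. MAE = 11/2.

11/2


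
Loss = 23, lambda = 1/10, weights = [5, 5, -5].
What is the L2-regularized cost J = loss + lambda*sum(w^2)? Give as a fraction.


L2 sq norm = sum(w^2) = 75. J = 23 + 1/10 * 75 = 61/2.

61/2


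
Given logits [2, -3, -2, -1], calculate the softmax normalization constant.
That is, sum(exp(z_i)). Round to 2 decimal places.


Denom = e^2=7.3891 + e^-3=0.0498 + e^-2=0.1353 + e^-1=0.3679. Sum = 7.9421, which rounds to 7.94.

7.94


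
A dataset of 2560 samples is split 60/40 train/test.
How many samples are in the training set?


Test set = 2560 * 40% = 1024. Training set = 2560 - 1024 = 1536.

1536


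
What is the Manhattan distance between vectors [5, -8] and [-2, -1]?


d = sum of absolute differences: |5--2|=7 + |-8--1|=7 = 14.

14


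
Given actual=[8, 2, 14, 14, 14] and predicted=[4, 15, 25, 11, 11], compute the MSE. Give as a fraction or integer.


MSE = (1/5) * ((8-4)^2=16 + (2-15)^2=169 + (14-25)^2=121 + (14-11)^2=9 + (14-11)^2=9). Sum = 324. MSE = 324/5.

324/5


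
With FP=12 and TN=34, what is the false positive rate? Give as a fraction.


FPR = FP / (FP + TN) = 12 / 46 = 6/23.

6/23


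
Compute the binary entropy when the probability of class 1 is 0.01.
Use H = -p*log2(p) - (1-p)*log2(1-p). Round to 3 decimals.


H = -0.01*log2(0.01) - 0.99*log2(0.99) = 0.081.

0.081


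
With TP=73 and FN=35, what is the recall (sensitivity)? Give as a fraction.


Recall = TP / (TP + FN) = 73 / 108 = 73/108.

73/108


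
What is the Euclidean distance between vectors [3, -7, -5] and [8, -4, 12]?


d = sqrt(sum of squared differences). (3-8)^2=25, (-7--4)^2=9, (-5-12)^2=289. Sum = 323.

sqrt(323)


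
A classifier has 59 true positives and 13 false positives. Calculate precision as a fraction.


Precision = TP / (TP + FP) = 59 / 72 = 59/72.

59/72


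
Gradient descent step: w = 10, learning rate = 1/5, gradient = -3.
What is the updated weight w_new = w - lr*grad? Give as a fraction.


w_new = 10 - 1/5 * -3 = 10 - -3/5 = 53/5.

53/5


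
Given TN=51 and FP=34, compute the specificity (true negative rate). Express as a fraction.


Specificity = TN / (TN + FP) = 51 / 85 = 3/5.

3/5


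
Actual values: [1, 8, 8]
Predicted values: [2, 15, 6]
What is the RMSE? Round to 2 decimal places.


MSE = 18.0000. RMSE = sqrt(18.0000) = 4.24.

4.24


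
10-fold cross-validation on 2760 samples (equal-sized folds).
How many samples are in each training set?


Each validation fold has 2760/10 = 276 samples. Training set = 2760 - 276 = 2484.

2484


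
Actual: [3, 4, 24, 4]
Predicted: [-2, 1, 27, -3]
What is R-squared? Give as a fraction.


Mean(y) = 35/4. SS_res = 92. SS_tot = 1243/4. R^2 = 1 - 92/(1243/4) = 875/1243.

875/1243


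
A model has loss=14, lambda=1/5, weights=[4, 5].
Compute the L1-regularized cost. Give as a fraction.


L1 norm = sum(|w|) = 9. J = 14 + 1/5 * 9 = 79/5.

79/5


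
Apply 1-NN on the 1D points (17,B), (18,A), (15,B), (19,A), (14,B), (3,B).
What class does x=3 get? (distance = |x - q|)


Distances: |17-3|=14, |18-3|=15, |15-3|=12, |19-3|=16, |14-3|=11, |3-3|=0. 1 nearest: (3,B). Counts: {'B': 1}. Majority class: B.

B


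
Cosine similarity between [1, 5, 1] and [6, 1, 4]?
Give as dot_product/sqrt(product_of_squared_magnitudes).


dot = 15. |a|^2 = 27, |b|^2 = 53. cos = 15/sqrt(1431).

15/sqrt(1431)


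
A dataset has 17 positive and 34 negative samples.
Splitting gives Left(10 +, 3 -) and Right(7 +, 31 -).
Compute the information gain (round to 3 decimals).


H(parent) = 0.9183. H(left) = 0.7793, H(right) = 0.6892. Weighted = (13/51)*0.7793 + (38/51)*0.6892 = 0.7122. IG = 0.9183 - 0.7122 = 0.2061, which rounds to 0.206.

0.206


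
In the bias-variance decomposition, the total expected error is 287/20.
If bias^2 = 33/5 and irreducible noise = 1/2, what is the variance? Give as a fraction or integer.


Total error = bias^2 + variance + irreducible noise. So variance = 287/20 - 33/5 - 1/2 = 29/4.

29/4


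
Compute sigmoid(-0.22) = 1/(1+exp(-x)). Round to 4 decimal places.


sigma(-0.22) = 1/(1+e^(0.22)) = 1/(1+1.246077) = 1/2.246077 = 0.4452.

0.4452


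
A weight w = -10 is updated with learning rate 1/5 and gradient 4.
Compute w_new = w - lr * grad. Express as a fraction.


w_new = -10 - 1/5 * 4 = -10 - 4/5 = -54/5.

-54/5


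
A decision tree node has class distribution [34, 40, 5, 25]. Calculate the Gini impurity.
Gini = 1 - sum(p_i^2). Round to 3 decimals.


Total = 104. Proportions: 34/104, 40/104, 5/104, 25/104. sum(p_i^2) = 0.3149. Gini = 1 - 0.3149 = 0.6851, which rounds to 0.685.

0.685


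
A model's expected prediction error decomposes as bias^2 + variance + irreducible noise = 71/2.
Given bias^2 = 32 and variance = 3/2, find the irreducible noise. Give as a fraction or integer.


Total error = bias^2 + variance + irreducible noise. So irreducible noise = 71/2 - 32 - 3/2 = 2.

2


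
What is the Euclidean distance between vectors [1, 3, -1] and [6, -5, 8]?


d = sqrt(sum of squared differences). (1-6)^2=25, (3--5)^2=64, (-1-8)^2=81. Sum = 170.

sqrt(170)


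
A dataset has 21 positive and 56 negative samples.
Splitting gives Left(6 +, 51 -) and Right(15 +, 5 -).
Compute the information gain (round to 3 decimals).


H(parent) = 0.8454. H(left) = 0.4855, H(right) = 0.8113. Weighted = (57/77)*0.4855 + (20/77)*0.8113 = 0.5701. IG = 0.8454 - 0.5701 = 0.2753, which rounds to 0.275.

0.275


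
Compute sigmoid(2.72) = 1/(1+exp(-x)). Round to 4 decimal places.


sigma(2.72) = 1/(1+e^(-2.72)) = 1/(1+0.065875) = 1/1.065875 = 0.9382.

0.9382


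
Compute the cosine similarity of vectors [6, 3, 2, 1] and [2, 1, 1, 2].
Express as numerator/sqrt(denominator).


dot = 19. |a|^2 = 50, |b|^2 = 10. cos = 19/sqrt(500).

19/sqrt(500)


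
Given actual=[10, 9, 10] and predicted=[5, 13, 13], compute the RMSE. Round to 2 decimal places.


MSE = 16.6667. RMSE = sqrt(16.6667) = 4.08.

4.08


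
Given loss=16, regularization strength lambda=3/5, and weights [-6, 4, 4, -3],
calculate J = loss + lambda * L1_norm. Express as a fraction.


L1 norm = sum(|w|) = 17. J = 16 + 3/5 * 17 = 131/5.

131/5


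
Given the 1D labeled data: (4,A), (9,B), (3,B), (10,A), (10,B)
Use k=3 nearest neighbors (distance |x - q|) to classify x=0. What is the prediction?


Distances: |4-0|=4, |9-0|=9, |3-0|=3, |10-0|=10, |10-0|=10. 3 nearest: (3,B), (4,A), (9,B). Counts: {'B': 2, 'A': 1}. Majority class: B.

B


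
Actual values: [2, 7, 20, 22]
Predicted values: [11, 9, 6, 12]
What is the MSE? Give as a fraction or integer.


MSE = (1/4) * ((2-11)^2=81 + (7-9)^2=4 + (20-6)^2=196 + (22-12)^2=100). Sum = 381. MSE = 381/4.

381/4


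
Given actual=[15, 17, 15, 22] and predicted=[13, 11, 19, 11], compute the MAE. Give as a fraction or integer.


MAE = (1/4) * (|15-13|=2 + |17-11|=6 + |15-19|=4 + |22-11|=11). Sum = 23. MAE = 23/4.

23/4


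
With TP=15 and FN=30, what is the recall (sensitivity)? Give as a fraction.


Recall = TP / (TP + FN) = 15 / 45 = 1/3.

1/3


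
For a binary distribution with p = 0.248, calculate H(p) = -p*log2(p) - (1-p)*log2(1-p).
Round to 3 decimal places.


H = -0.248*log2(0.248) - 0.752*log2(0.752) = 0.808.

0.808


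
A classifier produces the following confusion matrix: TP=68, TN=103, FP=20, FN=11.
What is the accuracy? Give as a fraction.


Accuracy = (TP + TN) / (TP + TN + FP + FN) = (68 + 103) / 202 = 171/202.

171/202


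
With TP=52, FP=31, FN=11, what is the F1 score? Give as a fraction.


Precision = 52/83 = 52/83. Recall = 52/63 = 52/63. F1 = 2*P*R/(P+R) = 52/73.

52/73


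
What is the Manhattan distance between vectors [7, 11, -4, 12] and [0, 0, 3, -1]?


d = sum of absolute differences: |7-0|=7 + |11-0|=11 + |-4-3|=7 + |12--1|=13 = 38.

38


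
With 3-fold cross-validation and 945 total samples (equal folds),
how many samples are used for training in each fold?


Each validation fold has 945/3 = 315 samples. Training set = 945 - 315 = 630.

630


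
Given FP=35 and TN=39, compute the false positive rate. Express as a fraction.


FPR = FP / (FP + TN) = 35 / 74 = 35/74.

35/74


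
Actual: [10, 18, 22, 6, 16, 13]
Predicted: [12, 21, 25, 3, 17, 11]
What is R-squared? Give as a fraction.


Mean(y) = 85/6. SS_res = 36. SS_tot = 989/6. R^2 = 1 - 36/(989/6) = 773/989.

773/989


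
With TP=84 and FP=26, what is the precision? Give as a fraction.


Precision = TP / (TP + FP) = 84 / 110 = 42/55.

42/55


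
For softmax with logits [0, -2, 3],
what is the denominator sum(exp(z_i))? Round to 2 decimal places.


Denom = e^0=1.0000 + e^-2=0.1353 + e^3=20.0855. Sum = 21.2208, which rounds to 21.22.

21.22


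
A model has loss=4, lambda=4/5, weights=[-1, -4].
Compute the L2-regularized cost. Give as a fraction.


L2 sq norm = sum(w^2) = 17. J = 4 + 4/5 * 17 = 88/5.

88/5


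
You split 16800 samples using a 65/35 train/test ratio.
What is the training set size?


Test set = 16800 * 35% = 5880. Training set = 16800 - 5880 = 10920.

10920


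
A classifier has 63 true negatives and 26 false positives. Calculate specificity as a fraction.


Specificity = TN / (TN + FP) = 63 / 89 = 63/89.

63/89


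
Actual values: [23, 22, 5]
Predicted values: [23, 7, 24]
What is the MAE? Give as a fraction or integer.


MAE = (1/3) * (|23-23|=0 + |22-7|=15 + |5-24|=19). Sum = 34. MAE = 34/3.

34/3


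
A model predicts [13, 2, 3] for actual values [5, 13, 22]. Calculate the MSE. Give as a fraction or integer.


MSE = (1/3) * ((5-13)^2=64 + (13-2)^2=121 + (22-3)^2=361). Sum = 546. MSE = 182.

182


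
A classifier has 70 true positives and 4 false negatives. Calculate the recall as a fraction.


Recall = TP / (TP + FN) = 70 / 74 = 35/37.

35/37


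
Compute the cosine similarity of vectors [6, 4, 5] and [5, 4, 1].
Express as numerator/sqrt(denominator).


dot = 51. |a|^2 = 77, |b|^2 = 42. cos = 51/sqrt(3234).

51/sqrt(3234)


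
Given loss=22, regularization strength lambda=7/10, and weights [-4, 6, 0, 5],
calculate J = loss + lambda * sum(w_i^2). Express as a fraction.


L2 sq norm = sum(w^2) = 77. J = 22 + 7/10 * 77 = 759/10.

759/10


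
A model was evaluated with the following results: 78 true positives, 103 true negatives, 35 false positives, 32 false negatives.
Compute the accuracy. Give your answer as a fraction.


Accuracy = (TP + TN) / (TP + TN + FP + FN) = (78 + 103) / 248 = 181/248.

181/248


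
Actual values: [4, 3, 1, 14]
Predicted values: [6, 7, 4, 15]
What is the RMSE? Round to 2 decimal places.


MSE = 7.5000. RMSE = sqrt(7.5000) = 2.74.

2.74


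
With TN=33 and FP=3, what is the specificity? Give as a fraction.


Specificity = TN / (TN + FP) = 33 / 36 = 11/12.

11/12


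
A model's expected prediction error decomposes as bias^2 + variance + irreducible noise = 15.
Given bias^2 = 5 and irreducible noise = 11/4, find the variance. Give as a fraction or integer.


Total error = bias^2 + variance + irreducible noise. So variance = 15 - 5 - 11/4 = 29/4.

29/4


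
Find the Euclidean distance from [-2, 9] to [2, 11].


d = sqrt(sum of squared differences). (-2-2)^2=16, (9-11)^2=4. Sum = 20.

sqrt(20)


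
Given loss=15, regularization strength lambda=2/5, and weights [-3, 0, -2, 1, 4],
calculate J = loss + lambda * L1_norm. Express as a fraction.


L1 norm = sum(|w|) = 10. J = 15 + 2/5 * 10 = 19.

19


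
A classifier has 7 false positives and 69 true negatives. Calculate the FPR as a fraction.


FPR = FP / (FP + TN) = 7 / 76 = 7/76.

7/76


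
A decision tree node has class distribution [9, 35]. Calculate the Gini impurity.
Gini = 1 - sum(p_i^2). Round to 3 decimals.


Total = 44. Proportions: 9/44, 35/44. sum(p_i^2) = 0.6746. Gini = 1 - 0.6746 = 0.3254, which rounds to 0.325.

0.325


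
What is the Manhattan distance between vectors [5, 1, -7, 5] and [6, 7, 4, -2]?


d = sum of absolute differences: |5-6|=1 + |1-7|=6 + |-7-4|=11 + |5--2|=7 = 25.

25


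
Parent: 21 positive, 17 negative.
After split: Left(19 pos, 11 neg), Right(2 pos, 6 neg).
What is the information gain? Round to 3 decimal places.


H(parent) = 0.9920. H(left) = 0.9481, H(right) = 0.8113. Weighted = (30/38)*0.9481 + (8/38)*0.8113 = 0.9193. IG = 0.9920 - 0.9193 = 0.0727, which rounds to 0.073.

0.073


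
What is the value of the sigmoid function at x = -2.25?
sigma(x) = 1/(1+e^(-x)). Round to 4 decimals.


sigma(-2.25) = 1/(1+e^(2.25)) = 1/(1+9.487736) = 1/10.487736 = 0.0953.

0.0953


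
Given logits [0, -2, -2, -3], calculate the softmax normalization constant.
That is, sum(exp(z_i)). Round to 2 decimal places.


Denom = e^0=1.0000 + e^-2=0.1353 + e^-2=0.1353 + e^-3=0.0498. Sum = 1.3204, which rounds to 1.32.

1.32


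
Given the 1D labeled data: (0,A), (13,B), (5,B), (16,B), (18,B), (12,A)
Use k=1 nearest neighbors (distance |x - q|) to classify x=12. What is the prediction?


Distances: |0-12|=12, |13-12|=1, |5-12|=7, |16-12|=4, |18-12|=6, |12-12|=0. 1 nearest: (12,A). Counts: {'A': 1}. Majority class: A.

A


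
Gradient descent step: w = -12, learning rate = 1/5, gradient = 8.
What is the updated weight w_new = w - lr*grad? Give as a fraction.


w_new = -12 - 1/5 * 8 = -12 - 8/5 = -68/5.

-68/5


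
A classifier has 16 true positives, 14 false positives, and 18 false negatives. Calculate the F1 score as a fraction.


Precision = 16/30 = 8/15. Recall = 16/34 = 8/17. F1 = 2*P*R/(P+R) = 1/2.

1/2


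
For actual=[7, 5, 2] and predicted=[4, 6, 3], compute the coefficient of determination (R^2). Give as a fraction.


Mean(y) = 14/3. SS_res = 11. SS_tot = 38/3. R^2 = 1 - 11/(38/3) = 5/38.

5/38


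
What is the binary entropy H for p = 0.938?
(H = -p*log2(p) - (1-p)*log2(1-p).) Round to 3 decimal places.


H = -0.938*log2(0.938) - 0.062*log2(0.062) = 0.335.

0.335


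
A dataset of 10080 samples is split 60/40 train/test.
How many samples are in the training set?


Test set = 10080 * 40% = 4032. Training set = 10080 - 4032 = 6048.

6048


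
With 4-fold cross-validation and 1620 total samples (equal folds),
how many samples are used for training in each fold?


Each validation fold has 1620/4 = 405 samples. Training set = 1620 - 405 = 1215.

1215


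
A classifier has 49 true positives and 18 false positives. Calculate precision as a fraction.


Precision = TP / (TP + FP) = 49 / 67 = 49/67.

49/67


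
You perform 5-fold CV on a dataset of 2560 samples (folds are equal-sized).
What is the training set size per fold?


Each validation fold has 2560/5 = 512 samples. Training set = 2560 - 512 = 2048.

2048


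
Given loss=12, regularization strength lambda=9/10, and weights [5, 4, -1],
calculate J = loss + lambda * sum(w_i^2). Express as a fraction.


L2 sq norm = sum(w^2) = 42. J = 12 + 9/10 * 42 = 249/5.

249/5


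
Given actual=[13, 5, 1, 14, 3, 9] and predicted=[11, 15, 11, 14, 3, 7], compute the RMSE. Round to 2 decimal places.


MSE = 34.6667. RMSE = sqrt(34.6667) = 5.89.

5.89


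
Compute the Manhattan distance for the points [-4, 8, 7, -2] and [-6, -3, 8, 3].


d = sum of absolute differences: |-4--6|=2 + |8--3|=11 + |7-8|=1 + |-2-3|=5 = 19.

19


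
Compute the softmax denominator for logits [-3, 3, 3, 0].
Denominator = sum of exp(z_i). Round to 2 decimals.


Denom = e^-3=0.0498 + e^3=20.0855 + e^3=20.0855 + e^0=1.0000. Sum = 41.2208, which rounds to 41.22.

41.22


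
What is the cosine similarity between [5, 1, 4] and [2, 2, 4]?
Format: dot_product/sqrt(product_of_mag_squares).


dot = 28. |a|^2 = 42, |b|^2 = 24. cos = 28/sqrt(1008).

28/sqrt(1008)


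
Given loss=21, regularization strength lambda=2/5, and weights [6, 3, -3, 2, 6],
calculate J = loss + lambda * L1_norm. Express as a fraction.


L1 norm = sum(|w|) = 20. J = 21 + 2/5 * 20 = 29.

29


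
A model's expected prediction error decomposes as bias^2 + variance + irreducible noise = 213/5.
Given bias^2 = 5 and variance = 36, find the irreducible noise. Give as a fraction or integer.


Total error = bias^2 + variance + irreducible noise. So irreducible noise = 213/5 - 5 - 36 = 8/5.

8/5


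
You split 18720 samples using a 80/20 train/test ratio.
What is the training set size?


Test set = 18720 * 20% = 3744. Training set = 18720 - 3744 = 14976.

14976


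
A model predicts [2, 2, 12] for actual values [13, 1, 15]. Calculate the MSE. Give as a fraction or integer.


MSE = (1/3) * ((13-2)^2=121 + (1-2)^2=1 + (15-12)^2=9). Sum = 131. MSE = 131/3.

131/3


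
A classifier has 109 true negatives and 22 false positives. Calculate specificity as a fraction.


Specificity = TN / (TN + FP) = 109 / 131 = 109/131.

109/131


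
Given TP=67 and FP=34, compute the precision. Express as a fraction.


Precision = TP / (TP + FP) = 67 / 101 = 67/101.

67/101


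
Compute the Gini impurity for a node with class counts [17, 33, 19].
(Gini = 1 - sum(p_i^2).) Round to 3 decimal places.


Total = 69. Proportions: 17/69, 33/69, 19/69. sum(p_i^2) = 0.3653. Gini = 1 - 0.3653 = 0.6347, which rounds to 0.635.

0.635


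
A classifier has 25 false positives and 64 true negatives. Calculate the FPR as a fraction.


FPR = FP / (FP + TN) = 25 / 89 = 25/89.

25/89


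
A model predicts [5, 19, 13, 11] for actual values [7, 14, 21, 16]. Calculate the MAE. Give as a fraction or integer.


MAE = (1/4) * (|7-5|=2 + |14-19|=5 + |21-13|=8 + |16-11|=5). Sum = 20. MAE = 5.

5


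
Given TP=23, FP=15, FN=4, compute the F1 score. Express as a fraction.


Precision = 23/38 = 23/38. Recall = 23/27 = 23/27. F1 = 2*P*R/(P+R) = 46/65.

46/65


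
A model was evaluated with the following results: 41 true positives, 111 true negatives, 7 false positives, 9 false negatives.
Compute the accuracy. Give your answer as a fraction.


Accuracy = (TP + TN) / (TP + TN + FP + FN) = (41 + 111) / 168 = 19/21.

19/21


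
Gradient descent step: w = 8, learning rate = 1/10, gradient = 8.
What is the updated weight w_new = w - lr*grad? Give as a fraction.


w_new = 8 - 1/10 * 8 = 8 - 4/5 = 36/5.

36/5


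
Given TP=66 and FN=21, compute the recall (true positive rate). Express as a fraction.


Recall = TP / (TP + FN) = 66 / 87 = 22/29.

22/29


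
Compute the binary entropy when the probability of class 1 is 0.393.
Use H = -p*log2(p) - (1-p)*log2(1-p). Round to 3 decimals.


H = -0.393*log2(0.393) - 0.607*log2(0.607) = 0.967.

0.967


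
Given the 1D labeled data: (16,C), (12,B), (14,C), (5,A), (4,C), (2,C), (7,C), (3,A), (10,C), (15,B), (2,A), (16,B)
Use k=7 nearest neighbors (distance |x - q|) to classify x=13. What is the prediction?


Distances: |16-13|=3, |12-13|=1, |14-13|=1, |5-13|=8, |4-13|=9, |2-13|=11, |7-13|=6, |3-13|=10, |10-13|=3, |15-13|=2, |2-13|=11, |16-13|=3. 7 nearest: (12,B), (14,C), (15,B), (16,B), (16,C), (10,C), (7,C). Counts: {'B': 3, 'C': 4}. Majority class: C.

C


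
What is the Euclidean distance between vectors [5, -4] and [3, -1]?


d = sqrt(sum of squared differences). (5-3)^2=4, (-4--1)^2=9. Sum = 13.

sqrt(13)


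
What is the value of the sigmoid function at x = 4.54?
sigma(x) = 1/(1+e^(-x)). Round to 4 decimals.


sigma(4.54) = 1/(1+e^(-4.54)) = 1/(1+0.010673) = 1/1.010673 = 0.9894.

0.9894


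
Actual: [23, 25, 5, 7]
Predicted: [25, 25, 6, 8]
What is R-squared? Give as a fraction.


Mean(y) = 15. SS_res = 6. SS_tot = 328. R^2 = 1 - 6/(328) = 161/164.

161/164


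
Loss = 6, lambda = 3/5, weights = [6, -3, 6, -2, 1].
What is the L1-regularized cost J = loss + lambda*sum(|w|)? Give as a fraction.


L1 norm = sum(|w|) = 18. J = 6 + 3/5 * 18 = 84/5.

84/5


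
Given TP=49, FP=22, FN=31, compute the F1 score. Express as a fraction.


Precision = 49/71 = 49/71. Recall = 49/80 = 49/80. F1 = 2*P*R/(P+R) = 98/151.

98/151


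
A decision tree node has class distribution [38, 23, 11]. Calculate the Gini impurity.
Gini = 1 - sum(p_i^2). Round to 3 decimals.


Total = 72. Proportions: 38/72, 23/72, 11/72. sum(p_i^2) = 0.4039. Gini = 1 - 0.4039 = 0.5961, which rounds to 0.596.

0.596


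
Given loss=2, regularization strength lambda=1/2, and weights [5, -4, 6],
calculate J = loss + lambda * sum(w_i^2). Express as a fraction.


L2 sq norm = sum(w^2) = 77. J = 2 + 1/2 * 77 = 81/2.

81/2


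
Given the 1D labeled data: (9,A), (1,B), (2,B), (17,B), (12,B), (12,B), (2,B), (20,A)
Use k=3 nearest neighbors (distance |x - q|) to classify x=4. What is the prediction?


Distances: |9-4|=5, |1-4|=3, |2-4|=2, |17-4|=13, |12-4|=8, |12-4|=8, |2-4|=2, |20-4|=16. 3 nearest: (2,B), (2,B), (1,B). Counts: {'B': 3}. Majority class: B.

B


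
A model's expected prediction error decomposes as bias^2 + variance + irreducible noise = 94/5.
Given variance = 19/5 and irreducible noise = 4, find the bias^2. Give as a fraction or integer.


Total error = bias^2 + variance + irreducible noise. So bias^2 = 94/5 - 19/5 - 4 = 11.

11
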